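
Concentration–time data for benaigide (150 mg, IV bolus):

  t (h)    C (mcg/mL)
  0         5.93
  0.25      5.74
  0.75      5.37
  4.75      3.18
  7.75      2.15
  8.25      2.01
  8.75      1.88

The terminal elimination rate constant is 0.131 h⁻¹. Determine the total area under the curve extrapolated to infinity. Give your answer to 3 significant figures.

Trapezoidal AUC_0→8.75:
  [0→0.25]: (5.93+5.74)/2 × 0.25 = 1.45875
  [0.25→0.75]: (5.74+5.37)/2 × 0.5 = 2.7775
  [0.75→4.75]: (5.37+3.18)/2 × 4 = 17.1
  [4.75→7.75]: (3.18+2.15)/2 × 3 = 7.995
  [7.75→8.25]: (2.15+2.01)/2 × 0.5 = 1.04
  [8.25→8.75]: (2.01+1.88)/2 × 0.5 = 0.9725
  Sum = 31.34375 mcg/mL·h
Extrapolated tail: C_last / k_e = 1.88 / 0.131 = 14.351
AUC_0→∞ = 31.34375 + 14.351 = 45.69475 mcg/mL·h

AUC = 45.7 mcg/mL·h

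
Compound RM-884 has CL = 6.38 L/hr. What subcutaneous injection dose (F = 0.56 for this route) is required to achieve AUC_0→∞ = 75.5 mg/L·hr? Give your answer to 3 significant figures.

Dose = 860 mg

Dose = CL × AUC_0→∞ / F
     = 6.38 × 75.5 / 0.56 = 860.161 mg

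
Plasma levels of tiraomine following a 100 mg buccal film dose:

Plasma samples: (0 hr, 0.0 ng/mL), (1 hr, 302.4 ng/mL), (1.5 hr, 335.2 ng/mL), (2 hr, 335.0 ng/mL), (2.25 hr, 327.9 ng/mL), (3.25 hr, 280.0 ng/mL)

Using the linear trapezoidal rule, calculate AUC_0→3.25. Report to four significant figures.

Trapezoidal AUC_0→3.25:
  [0→1]: (0.0+302.4)/2 × 1 = 151.2
  [1→1.5]: (302.4+335.2)/2 × 0.5 = 159.4
  [1.5→2]: (335.2+335.0)/2 × 0.5 = 167.55
  [2→2.25]: (335.0+327.9)/2 × 0.25 = 82.8625
  [2.25→3.25]: (327.9+280.0)/2 × 1 = 303.95
  Sum = 864.9625 ng/mL·hr

AUC = 865.0 ng/mL·hr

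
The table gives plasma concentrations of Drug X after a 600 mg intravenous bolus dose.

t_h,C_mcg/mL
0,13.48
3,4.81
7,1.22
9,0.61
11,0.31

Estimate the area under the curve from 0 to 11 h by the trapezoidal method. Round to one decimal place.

AUC = 42.2 mcg/mL·h

Trapezoidal AUC_0→11:
  [0→3]: (13.48+4.81)/2 × 3 = 27.435
  [3→7]: (4.81+1.22)/2 × 4 = 12.06
  [7→9]: (1.22+0.61)/2 × 2 = 1.83
  [9→11]: (0.61+0.31)/2 × 2 = 0.92
  Sum = 42.245 mcg/mL·h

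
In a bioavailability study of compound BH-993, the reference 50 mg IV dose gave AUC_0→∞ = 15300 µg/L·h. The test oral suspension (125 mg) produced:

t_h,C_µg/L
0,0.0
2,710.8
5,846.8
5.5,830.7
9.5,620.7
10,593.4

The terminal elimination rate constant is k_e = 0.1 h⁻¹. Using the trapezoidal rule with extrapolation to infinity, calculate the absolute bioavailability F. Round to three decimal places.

F = 0.330

Trapezoidal AUC_0→10 (oral suspension):
  [0→2]: (0.0+710.8)/2 × 2 = 710.8
  [2→5]: (710.8+846.8)/2 × 3 = 2336.4
  [5→5.5]: (846.8+830.7)/2 × 0.5 = 419.375
  [5.5→9.5]: (830.7+620.7)/2 × 4 = 2902.8
  [9.5→10]: (620.7+593.4)/2 × 0.5 = 303.525
  Sum = 6672.9 µg/L·h
Tail: C_last/k_e = 593.4/0.1 = 5934.000
AUC_0→∞ (oral suspension) = 6672.9 + 5934.000 = 12606.9 µg/L·h
F = (AUC_ev/D_ev)/(AUC_iv/D_iv) = (12606.9/125)/(15300/50) = 100.8552/306 = 0.3296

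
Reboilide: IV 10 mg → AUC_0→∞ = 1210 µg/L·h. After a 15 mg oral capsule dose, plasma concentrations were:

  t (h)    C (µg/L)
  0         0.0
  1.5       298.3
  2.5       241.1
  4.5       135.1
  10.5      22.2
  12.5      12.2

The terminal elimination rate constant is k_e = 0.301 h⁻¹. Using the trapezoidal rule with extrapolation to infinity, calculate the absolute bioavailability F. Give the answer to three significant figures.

F = 0.780

Trapezoidal AUC_0→12.5 (oral capsule):
  [0→1.5]: (0.0+298.3)/2 × 1.5 = 223.725
  [1.5→2.5]: (298.3+241.1)/2 × 1 = 269.7
  [2.5→4.5]: (241.1+135.1)/2 × 2 = 376.2
  [4.5→10.5]: (135.1+22.2)/2 × 6 = 471.9
  [10.5→12.5]: (22.2+12.2)/2 × 2 = 34.4
  Sum = 1375.925 µg/L·h
Tail: C_last/k_e = 12.2/0.301 = 40.532
AUC_0→∞ (oral capsule) = 1375.925 + 40.532 = 1416.457 µg/L·h
F = (AUC_ev/D_ev)/(AUC_iv/D_iv) = (1416.457/15)/(1210/10) = 94.4305/121 = 0.7804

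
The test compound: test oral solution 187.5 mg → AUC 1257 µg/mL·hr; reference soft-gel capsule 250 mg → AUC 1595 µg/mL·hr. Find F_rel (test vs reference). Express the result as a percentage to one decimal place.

F_rel = 105.1%

F_rel = (AUC_test/D_test) / (AUC_ref/D_ref)
      = (1257/187.5) / (1595/250)
      = 6.704 / 6.38 = 1.0508 = 105.08%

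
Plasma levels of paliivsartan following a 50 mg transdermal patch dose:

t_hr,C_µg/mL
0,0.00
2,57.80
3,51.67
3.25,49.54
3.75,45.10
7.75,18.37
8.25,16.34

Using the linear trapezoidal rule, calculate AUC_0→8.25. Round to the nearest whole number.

Trapezoidal AUC_0→8.25:
  [0→2]: (0.00+57.80)/2 × 2 = 57.8
  [2→3]: (57.80+51.67)/2 × 1 = 54.735
  [3→3.25]: (51.67+49.54)/2 × 0.25 = 12.65125
  [3.25→3.75]: (49.54+45.10)/2 × 0.5 = 23.66
  [3.75→7.75]: (45.10+18.37)/2 × 4 = 126.94
  [7.75→8.25]: (18.37+16.34)/2 × 0.5 = 8.6775
  Sum = 284.46375 µg/mL·hr

AUC = 284 µg/mL·hr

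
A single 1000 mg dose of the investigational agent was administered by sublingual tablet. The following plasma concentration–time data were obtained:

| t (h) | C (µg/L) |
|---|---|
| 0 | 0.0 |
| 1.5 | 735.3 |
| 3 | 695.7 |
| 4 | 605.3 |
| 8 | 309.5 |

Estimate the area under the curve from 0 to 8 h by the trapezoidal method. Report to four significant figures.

Trapezoidal AUC_0→8:
  [0→1.5]: (0.0+735.3)/2 × 1.5 = 551.475
  [1.5→3]: (735.3+695.7)/2 × 1.5 = 1073.25
  [3→4]: (695.7+605.3)/2 × 1 = 650.5
  [4→8]: (605.3+309.5)/2 × 4 = 1829.6
  Sum = 4104.825 µg/L·h

AUC = 4105 µg/L·h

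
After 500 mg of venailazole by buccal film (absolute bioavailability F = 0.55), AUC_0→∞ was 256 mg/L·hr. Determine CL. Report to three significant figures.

CL = 1.07 L/hr

CL = F × Dose / AUC_0→∞
   = 0.55 × 500 / 256 = 1.07422 L/hr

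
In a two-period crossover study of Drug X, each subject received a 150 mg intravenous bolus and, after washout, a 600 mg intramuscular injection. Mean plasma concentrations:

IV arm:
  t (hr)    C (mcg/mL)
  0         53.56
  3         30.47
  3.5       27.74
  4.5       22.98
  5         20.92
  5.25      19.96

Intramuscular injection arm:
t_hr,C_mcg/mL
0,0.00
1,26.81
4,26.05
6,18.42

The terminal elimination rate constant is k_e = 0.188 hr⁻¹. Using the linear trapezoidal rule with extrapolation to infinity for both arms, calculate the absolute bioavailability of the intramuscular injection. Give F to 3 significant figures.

F = 0.204

Trapezoidal AUC_0→5.25 (IV):
  [0→3]: (53.56+30.47)/2 × 3 = 126.045
  [3→3.5]: (30.47+27.74)/2 × 0.5 = 14.5525
  [3.5→4.5]: (27.74+22.98)/2 × 1 = 25.36
  [4.5→5]: (22.98+20.92)/2 × 0.5 = 10.975
  [5→5.25]: (20.92+19.96)/2 × 0.25 = 5.11
  Sum = 182.0425 mcg/mL·hr
IV tail: 19.96/0.188 = 106.170; AUC_iv,0→∞ = 182.0425 + 106.170 = 288.2125 mcg/mL·hr
Trapezoidal AUC_0→6 (intramuscular injection):
  [0→1]: (0.00+26.81)/2 × 1 = 13.405
  [1→4]: (26.81+26.05)/2 × 3 = 79.29
  [4→6]: (26.05+18.42)/2 × 2 = 44.47
  Sum = 137.165 mcg/mL·hr
intramuscular injection tail: 18.42/0.188 = 97.979; AUC_ev,0→∞ = 137.165 + 97.979 = 235.144 mcg/mL·hr
F = (AUC_ev/D_ev)/(AUC_iv/D_iv) = (235.144/600)/(288.2125/150) = 0.391907/1.92142 = 0.2040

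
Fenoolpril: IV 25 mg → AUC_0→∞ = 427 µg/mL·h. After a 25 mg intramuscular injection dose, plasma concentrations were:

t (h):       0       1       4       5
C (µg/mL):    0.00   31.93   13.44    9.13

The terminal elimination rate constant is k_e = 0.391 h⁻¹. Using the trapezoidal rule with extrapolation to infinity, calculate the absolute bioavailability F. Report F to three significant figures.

F = 0.278

Trapezoidal AUC_0→5 (intramuscular injection):
  [0→1]: (0.00+31.93)/2 × 1 = 15.965
  [1→4]: (31.93+13.44)/2 × 3 = 68.055
  [4→5]: (13.44+9.13)/2 × 1 = 11.285
  Sum = 95.305 µg/mL·h
Tail: C_last/k_e = 9.13/0.391 = 23.350
AUC_0→∞ (intramuscular injection) = 95.305 + 23.350 = 118.655 µg/mL·h
F = (AUC_ev/D_ev)/(AUC_iv/D_iv) = (118.655/25)/(427/25) = 4.7462/17.08 = 0.2779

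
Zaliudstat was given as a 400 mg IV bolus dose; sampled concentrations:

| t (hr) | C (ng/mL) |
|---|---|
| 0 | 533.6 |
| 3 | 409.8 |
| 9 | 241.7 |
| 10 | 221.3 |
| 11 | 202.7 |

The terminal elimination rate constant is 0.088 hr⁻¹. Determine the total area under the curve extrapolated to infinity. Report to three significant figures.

AUC = 6120 ng/mL·hr

Trapezoidal AUC_0→11:
  [0→3]: (533.6+409.8)/2 × 3 = 1415.1
  [3→9]: (409.8+241.7)/2 × 6 = 1954.5
  [9→10]: (241.7+221.3)/2 × 1 = 231.5
  [10→11]: (221.3+202.7)/2 × 1 = 212.0
  Sum = 3813.1 ng/mL·hr
Extrapolated tail: C_last / k_e = 202.7 / 0.088 = 2303.409
AUC_0→∞ = 3813.1 + 2303.409 = 6116.509 ng/mL·hr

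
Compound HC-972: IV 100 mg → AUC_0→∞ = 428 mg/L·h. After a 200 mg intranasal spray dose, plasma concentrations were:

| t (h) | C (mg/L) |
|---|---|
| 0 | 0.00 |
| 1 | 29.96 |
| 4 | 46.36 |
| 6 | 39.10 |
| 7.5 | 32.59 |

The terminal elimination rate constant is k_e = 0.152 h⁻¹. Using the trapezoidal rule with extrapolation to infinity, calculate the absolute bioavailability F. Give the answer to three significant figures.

Trapezoidal AUC_0→7.5 (intranasal spray):
  [0→1]: (0.00+29.96)/2 × 1 = 14.98
  [1→4]: (29.96+46.36)/2 × 3 = 114.48
  [4→6]: (46.36+39.10)/2 × 2 = 85.46
  [6→7.5]: (39.10+32.59)/2 × 1.5 = 53.7675
  Sum = 268.6875 mg/L·h
Tail: C_last/k_e = 32.59/0.152 = 214.408
AUC_0→∞ (intranasal spray) = 268.6875 + 214.408 = 483.0955 mg/L·h
F = (AUC_ev/D_ev)/(AUC_iv/D_iv) = (483.0955/200)/(428/100) = 2.4154775/4.28 = 0.5644

F = 0.564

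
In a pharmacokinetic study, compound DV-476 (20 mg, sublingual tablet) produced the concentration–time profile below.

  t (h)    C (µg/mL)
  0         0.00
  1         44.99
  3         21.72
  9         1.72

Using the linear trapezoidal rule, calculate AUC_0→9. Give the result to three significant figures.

Trapezoidal AUC_0→9:
  [0→1]: (0.00+44.99)/2 × 1 = 22.495
  [1→3]: (44.99+21.72)/2 × 2 = 66.71
  [3→9]: (21.72+1.72)/2 × 6 = 70.32
  Sum = 159.525 µg/mL·h

AUC = 160 µg/mL·h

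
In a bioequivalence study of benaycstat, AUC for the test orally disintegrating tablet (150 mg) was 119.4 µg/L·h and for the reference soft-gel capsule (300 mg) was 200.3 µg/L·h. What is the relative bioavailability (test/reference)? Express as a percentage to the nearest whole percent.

F_rel = (AUC_test/D_test) / (AUC_ref/D_ref)
      = (119.4/150) / (200.3/300)
      = 0.796 / 0.667667 = 1.1922 = 119.22%

F_rel = 119%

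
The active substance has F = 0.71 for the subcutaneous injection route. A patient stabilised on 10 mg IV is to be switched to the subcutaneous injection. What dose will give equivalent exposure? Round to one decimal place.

For equal systemic exposure: F × D_ev = D_iv
D_ev = D_iv / F = 10 / 0.71 = 14.0845 mg

D_subcutaneous = 14.1 mg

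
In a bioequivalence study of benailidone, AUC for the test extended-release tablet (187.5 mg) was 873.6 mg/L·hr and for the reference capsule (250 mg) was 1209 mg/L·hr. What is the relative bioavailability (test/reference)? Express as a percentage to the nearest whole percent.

F_rel = (AUC_test/D_test) / (AUC_ref/D_ref)
      = (873.6/187.5) / (1209/250)
      = 4.6592 / 4.836 = 0.9634 = 96.34%

F_rel = 96%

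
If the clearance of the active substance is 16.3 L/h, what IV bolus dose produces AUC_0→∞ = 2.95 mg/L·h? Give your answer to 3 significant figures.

Dose_iv = CL × AUC_0→∞
     = 16.3 × 2.95 = 48.085 mg

Dose = 48.1 mg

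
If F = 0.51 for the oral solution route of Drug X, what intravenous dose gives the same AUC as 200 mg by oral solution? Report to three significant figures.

Systemic exposure from an extravascular dose = F × D_ev, so the equivalent IV dose is F × D_ev.
D_iv = F × D_ev = 0.51 × 200 = 102 mg

D_iv = 102 mg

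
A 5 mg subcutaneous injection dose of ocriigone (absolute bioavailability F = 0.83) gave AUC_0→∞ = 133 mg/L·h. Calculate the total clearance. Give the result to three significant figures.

CL = 0.0312 L/h

CL = F × Dose / AUC_0→∞
   = 0.83 × 5 / 133 = 0.031203 L/h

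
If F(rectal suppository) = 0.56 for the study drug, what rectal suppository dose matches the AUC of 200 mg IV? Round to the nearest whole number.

For equal systemic exposure: F × D_ev = D_iv
D_ev = D_iv / F = 200 / 0.56 = 357.143 mg

D_rectal = 357 mg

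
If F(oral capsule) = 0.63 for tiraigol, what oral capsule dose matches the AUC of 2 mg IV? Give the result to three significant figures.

For equal systemic exposure: F × D_ev = D_iv
D_ev = D_iv / F = 2 / 0.63 = 3.1746 mg

D_oral = 3.17 mg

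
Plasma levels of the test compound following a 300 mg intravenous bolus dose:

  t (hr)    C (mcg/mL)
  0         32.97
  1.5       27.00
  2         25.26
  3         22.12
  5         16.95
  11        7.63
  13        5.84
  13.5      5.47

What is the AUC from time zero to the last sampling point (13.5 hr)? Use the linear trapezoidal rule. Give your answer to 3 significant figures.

AUC = 211 mcg/mL·hr

Trapezoidal AUC_0→13.5:
  [0→1.5]: (32.97+27.00)/2 × 1.5 = 44.9775
  [1.5→2]: (27.00+25.26)/2 × 0.5 = 13.065
  [2→3]: (25.26+22.12)/2 × 1 = 23.69
  [3→5]: (22.12+16.95)/2 × 2 = 39.07
  [5→11]: (16.95+7.63)/2 × 6 = 73.74
  [11→13]: (7.63+5.84)/2 × 2 = 13.47
  [13→13.5]: (5.84+5.47)/2 × 0.5 = 2.8275
  Sum = 210.84 mcg/mL·hr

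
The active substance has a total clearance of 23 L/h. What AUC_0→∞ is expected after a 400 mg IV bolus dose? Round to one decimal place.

AUC = 17.4 mg/L·h

AUC_0→∞ = Dose_iv / CL
        = 400 / 23 = 17.3913 mg/L·h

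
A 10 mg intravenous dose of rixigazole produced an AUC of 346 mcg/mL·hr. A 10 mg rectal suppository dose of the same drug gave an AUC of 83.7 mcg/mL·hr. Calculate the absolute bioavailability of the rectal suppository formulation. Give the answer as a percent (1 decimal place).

F = (AUC_ev / D_ev) / (AUC_iv / D_iv)
  = (83.7/10) / (346/10)
  = 8.37 / 34.6 = 0.2419
  = 24.19%

F = 24.2%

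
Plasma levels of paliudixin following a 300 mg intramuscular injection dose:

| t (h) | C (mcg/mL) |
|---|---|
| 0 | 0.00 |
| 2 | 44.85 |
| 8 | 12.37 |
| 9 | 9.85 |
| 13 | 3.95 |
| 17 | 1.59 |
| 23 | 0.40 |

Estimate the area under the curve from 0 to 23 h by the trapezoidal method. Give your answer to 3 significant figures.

AUC = 272 mcg/mL·h

Trapezoidal AUC_0→23:
  [0→2]: (0.00+44.85)/2 × 2 = 44.85
  [2→8]: (44.85+12.37)/2 × 6 = 171.66
  [8→9]: (12.37+9.85)/2 × 1 = 11.11
  [9→13]: (9.85+3.95)/2 × 4 = 27.6
  [13→17]: (3.95+1.59)/2 × 4 = 11.08
  [17→23]: (1.59+0.40)/2 × 6 = 5.97
  Sum = 272.27 mcg/mL·h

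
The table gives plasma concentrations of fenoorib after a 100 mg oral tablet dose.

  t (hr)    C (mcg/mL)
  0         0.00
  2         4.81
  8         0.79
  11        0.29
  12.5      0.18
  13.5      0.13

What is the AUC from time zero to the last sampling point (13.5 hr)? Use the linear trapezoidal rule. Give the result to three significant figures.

Trapezoidal AUC_0→13.5:
  [0→2]: (0.00+4.81)/2 × 2 = 4.81
  [2→8]: (4.81+0.79)/2 × 6 = 16.8
  [8→11]: (0.79+0.29)/2 × 3 = 1.62
  [11→12.5]: (0.29+0.18)/2 × 1.5 = 0.3525
  [12.5→13.5]: (0.18+0.13)/2 × 1 = 0.155
  Sum = 23.7375 mcg/mL·hr

AUC = 23.7 mcg/mL·hr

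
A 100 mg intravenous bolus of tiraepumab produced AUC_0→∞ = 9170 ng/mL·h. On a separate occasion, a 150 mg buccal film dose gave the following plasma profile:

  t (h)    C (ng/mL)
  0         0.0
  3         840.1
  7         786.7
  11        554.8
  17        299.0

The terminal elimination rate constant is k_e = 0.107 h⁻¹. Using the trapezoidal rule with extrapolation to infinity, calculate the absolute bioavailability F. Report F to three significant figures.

F = 0.913

Trapezoidal AUC_0→17 (buccal film):
  [0→3]: (0.0+840.1)/2 × 3 = 1260.15
  [3→7]: (840.1+786.7)/2 × 4 = 3253.6
  [7→11]: (786.7+554.8)/2 × 4 = 2683.0
  [11→17]: (554.8+299.0)/2 × 6 = 2561.4
  Sum = 9758.15 ng/mL·h
Tail: C_last/k_e = 299.0/0.107 = 2794.393
AUC_0→∞ (buccal film) = 9758.15 + 2794.393 = 12552.543 ng/mL·h
F = (AUC_ev/D_ev)/(AUC_iv/D_iv) = (12552.543/150)/(9170/100) = 83.68362/91.7 = 0.9126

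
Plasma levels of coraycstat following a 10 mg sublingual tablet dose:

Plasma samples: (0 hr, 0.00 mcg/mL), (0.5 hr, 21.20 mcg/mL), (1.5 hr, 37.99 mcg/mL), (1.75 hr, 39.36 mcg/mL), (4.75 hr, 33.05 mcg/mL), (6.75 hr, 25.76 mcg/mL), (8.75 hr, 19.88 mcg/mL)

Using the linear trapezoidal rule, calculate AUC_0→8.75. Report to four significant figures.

AUC = 257.6 mcg/mL·hr

Trapezoidal AUC_0→8.75:
  [0→0.5]: (0.00+21.20)/2 × 0.5 = 5.3
  [0.5→1.5]: (21.20+37.99)/2 × 1 = 29.595
  [1.5→1.75]: (37.99+39.36)/2 × 0.25 = 9.66875
  [1.75→4.75]: (39.36+33.05)/2 × 3 = 108.615
  [4.75→6.75]: (33.05+25.76)/2 × 2 = 58.81
  [6.75→8.75]: (25.76+19.88)/2 × 2 = 45.64
  Sum = 257.62875 mcg/mL·hr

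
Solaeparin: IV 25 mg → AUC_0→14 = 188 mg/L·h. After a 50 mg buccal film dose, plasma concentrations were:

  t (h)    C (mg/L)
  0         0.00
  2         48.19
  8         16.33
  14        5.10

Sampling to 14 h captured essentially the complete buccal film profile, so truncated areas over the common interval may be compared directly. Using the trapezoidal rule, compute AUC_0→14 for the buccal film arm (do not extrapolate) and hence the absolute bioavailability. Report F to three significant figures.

F = 0.814

Trapezoidal AUC_0→14 (buccal film):
  [0→2]: (0.00+48.19)/2 × 2 = 48.19
  [2→8]: (48.19+16.33)/2 × 6 = 193.56
  [8→14]: (16.33+5.10)/2 × 6 = 64.29
  Sum = 306.04 mg/L·h
F = (AUC_ev/D_ev)/(AUC_iv/D_iv) = (306.04/50)/(188/25) = 6.1208/7.52 = 0.8139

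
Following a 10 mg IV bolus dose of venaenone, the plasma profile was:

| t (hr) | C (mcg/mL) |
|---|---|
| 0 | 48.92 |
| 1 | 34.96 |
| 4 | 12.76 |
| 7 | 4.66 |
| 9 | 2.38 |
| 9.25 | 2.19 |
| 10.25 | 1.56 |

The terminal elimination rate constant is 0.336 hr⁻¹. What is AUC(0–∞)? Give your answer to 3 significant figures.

Trapezoidal AUC_0→10.25:
  [0→1]: (48.92+34.96)/2 × 1 = 41.94
  [1→4]: (34.96+12.76)/2 × 3 = 71.58
  [4→7]: (12.76+4.66)/2 × 3 = 26.13
  [7→9]: (4.66+2.38)/2 × 2 = 7.04
  [9→9.25]: (2.38+2.19)/2 × 0.25 = 0.57125
  [9.25→10.25]: (2.19+1.56)/2 × 1 = 1.875
  Sum = 149.13625 mcg/mL·hr
Extrapolated tail: C_last / k_e = 1.56 / 0.336 = 4.643
AUC_0→∞ = 149.13625 + 4.643 = 153.77925 mcg/mL·hr

AUC = 154 mcg/mL·hr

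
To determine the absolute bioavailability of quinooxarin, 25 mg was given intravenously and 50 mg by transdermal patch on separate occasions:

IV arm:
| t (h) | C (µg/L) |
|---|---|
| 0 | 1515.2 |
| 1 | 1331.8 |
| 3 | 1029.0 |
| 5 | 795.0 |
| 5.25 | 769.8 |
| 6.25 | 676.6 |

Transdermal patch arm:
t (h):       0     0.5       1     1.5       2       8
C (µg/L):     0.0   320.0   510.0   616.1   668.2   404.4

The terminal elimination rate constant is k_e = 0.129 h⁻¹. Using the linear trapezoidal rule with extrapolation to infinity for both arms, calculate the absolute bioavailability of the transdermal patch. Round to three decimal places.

Trapezoidal AUC_0→6.25 (IV):
  [0→1]: (1515.2+1331.8)/2 × 1 = 1423.5
  [1→3]: (1331.8+1029.0)/2 × 2 = 2360.8
  [3→5]: (1029.0+795.0)/2 × 2 = 1824.0
  [5→5.25]: (795.0+769.8)/2 × 0.25 = 195.6
  [5.25→6.25]: (769.8+676.6)/2 × 1 = 723.2
  Sum = 6527.1 µg/L·h
IV tail: 676.6/0.129 = 5244.961; AUC_iv,0→∞ = 6527.1 + 5244.961 = 11772.061 µg/L·h
Trapezoidal AUC_0→8 (transdermal patch):
  [0→0.5]: (0.0+320.0)/2 × 0.5 = 80.0
  [0.5→1]: (320.0+510.0)/2 × 0.5 = 207.5
  [1→1.5]: (510.0+616.1)/2 × 0.5 = 281.525
  [1.5→2]: (616.1+668.2)/2 × 0.5 = 321.075
  [2→8]: (668.2+404.4)/2 × 6 = 3217.8
  Sum = 4107.9 µg/L·h
transdermal patch tail: 404.4/0.129 = 3134.884; AUC_ev,0→∞ = 4107.9 + 3134.884 = 7242.784 µg/L·h
F = (AUC_ev/D_ev)/(AUC_iv/D_iv) = (7242.784/50)/(11772.061/25) = 144.85568/470.88244 = 0.3076

F = 0.308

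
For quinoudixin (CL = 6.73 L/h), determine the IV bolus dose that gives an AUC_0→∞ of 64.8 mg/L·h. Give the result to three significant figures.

Dose_iv = CL × AUC_0→∞
     = 6.73 × 64.8 = 436.104 mg

Dose = 436 mg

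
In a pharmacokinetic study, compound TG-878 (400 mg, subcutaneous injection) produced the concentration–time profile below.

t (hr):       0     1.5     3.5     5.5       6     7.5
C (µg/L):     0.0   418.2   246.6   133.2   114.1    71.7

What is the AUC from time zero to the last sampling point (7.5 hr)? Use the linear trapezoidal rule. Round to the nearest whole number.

Trapezoidal AUC_0→7.5:
  [0→1.5]: (0.0+418.2)/2 × 1.5 = 313.65
  [1.5→3.5]: (418.2+246.6)/2 × 2 = 664.8
  [3.5→5.5]: (246.6+133.2)/2 × 2 = 379.8
  [5.5→6]: (133.2+114.1)/2 × 0.5 = 61.825
  [6→7.5]: (114.1+71.7)/2 × 1.5 = 139.35
  Sum = 1559.425 µg/L·hr

AUC = 1559 µg/L·hr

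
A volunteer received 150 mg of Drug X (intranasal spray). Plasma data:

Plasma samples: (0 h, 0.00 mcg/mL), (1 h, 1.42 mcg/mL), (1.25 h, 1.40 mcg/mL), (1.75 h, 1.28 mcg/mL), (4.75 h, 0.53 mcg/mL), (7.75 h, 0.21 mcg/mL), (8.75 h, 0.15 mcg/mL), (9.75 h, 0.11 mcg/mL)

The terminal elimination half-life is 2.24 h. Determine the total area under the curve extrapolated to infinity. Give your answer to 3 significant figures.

AUC = 6.22 mcg/mL·h

Trapezoidal AUC_0→9.75:
  [0→1]: (0.00+1.42)/2 × 1 = 0.71
  [1→1.25]: (1.42+1.40)/2 × 0.25 = 0.3525
  [1.25→1.75]: (1.40+1.28)/2 × 0.5 = 0.67
  [1.75→4.75]: (1.28+0.53)/2 × 3 = 2.715
  [4.75→7.75]: (0.53+0.21)/2 × 3 = 1.11
  [7.75→8.75]: (0.21+0.15)/2 × 1 = 0.18
  [8.75→9.75]: (0.15+0.11)/2 × 1 = 0.13
  Sum = 5.8675 mcg/mL·h
k_e = ln2 / t½ = 0.693147 / 2.24 = 0.3094 h^-1
Extrapolated tail: C_last / k_e = 0.11 / 0.3094 = 0.356
AUC_0→∞ = 5.8675 + 0.356 = 6.2235 mcg/mL·h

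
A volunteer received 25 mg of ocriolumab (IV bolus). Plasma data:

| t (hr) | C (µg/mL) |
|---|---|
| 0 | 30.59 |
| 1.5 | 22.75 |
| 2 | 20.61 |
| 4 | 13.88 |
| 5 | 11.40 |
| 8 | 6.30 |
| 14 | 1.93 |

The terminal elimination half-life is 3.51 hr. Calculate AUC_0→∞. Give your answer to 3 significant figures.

AUC = 159 µg/mL·hr

Trapezoidal AUC_0→14:
  [0→1.5]: (30.59+22.75)/2 × 1.5 = 40.005
  [1.5→2]: (22.75+20.61)/2 × 0.5 = 10.84
  [2→4]: (20.61+13.88)/2 × 2 = 34.49
  [4→5]: (13.88+11.40)/2 × 1 = 12.64
  [5→8]: (11.40+6.30)/2 × 3 = 26.55
  [8→14]: (6.30+1.93)/2 × 6 = 24.69
  Sum = 149.215 µg/mL·hr
k_e = ln2 / t½ = 0.693147 / 3.51 = 0.1975 hr^-1
Extrapolated tail: C_last / k_e = 1.93 / 0.1975 = 9.772
AUC_0→∞ = 149.215 + 9.772 = 158.987 µg/mL·hr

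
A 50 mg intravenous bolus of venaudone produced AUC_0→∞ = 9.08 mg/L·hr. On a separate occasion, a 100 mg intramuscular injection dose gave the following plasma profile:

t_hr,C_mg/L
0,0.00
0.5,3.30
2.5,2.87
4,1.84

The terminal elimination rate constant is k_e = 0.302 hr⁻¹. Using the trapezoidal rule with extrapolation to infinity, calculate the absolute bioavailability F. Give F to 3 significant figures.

Trapezoidal AUC_0→4 (intramuscular injection):
  [0→0.5]: (0.00+3.30)/2 × 0.5 = 0.825
  [0.5→2.5]: (3.30+2.87)/2 × 2 = 6.17
  [2.5→4]: (2.87+1.84)/2 × 1.5 = 3.5325
  Sum = 10.5275 mg/L·hr
Tail: C_last/k_e = 1.84/0.302 = 6.093
AUC_0→∞ (intramuscular injection) = 10.5275 + 6.093 = 16.6205 mg/L·hr
F = (AUC_ev/D_ev)/(AUC_iv/D_iv) = (16.6205/100)/(9.08/50) = 0.166205/0.1816 = 0.9152

F = 0.915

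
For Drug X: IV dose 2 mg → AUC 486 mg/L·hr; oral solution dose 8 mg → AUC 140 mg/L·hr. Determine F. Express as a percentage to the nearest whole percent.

F = 7%

F = (AUC_ev / D_ev) / (AUC_iv / D_iv)
  = (140/8) / (486/2)
  = 17.5 / 243 = 0.0720
  = 7.20%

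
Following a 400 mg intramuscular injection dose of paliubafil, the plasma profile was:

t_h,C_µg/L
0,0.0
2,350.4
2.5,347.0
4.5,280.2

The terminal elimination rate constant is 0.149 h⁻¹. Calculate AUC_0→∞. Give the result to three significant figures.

Trapezoidal AUC_0→4.5:
  [0→2]: (0.0+350.4)/2 × 2 = 350.4
  [2→2.5]: (350.4+347.0)/2 × 0.5 = 174.35
  [2.5→4.5]: (347.0+280.2)/2 × 2 = 627.2
  Sum = 1151.95 µg/L·h
Extrapolated tail: C_last / k_e = 280.2 / 0.149 = 1880.537
AUC_0→∞ = 1151.95 + 1880.537 = 3032.487 µg/L·h

AUC = 3030 µg/L·h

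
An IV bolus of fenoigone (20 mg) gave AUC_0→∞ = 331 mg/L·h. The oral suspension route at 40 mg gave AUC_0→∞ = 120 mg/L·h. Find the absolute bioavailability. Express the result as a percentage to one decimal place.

F = 18.1%

F = (AUC_ev / D_ev) / (AUC_iv / D_iv)
  = (120/40) / (331/20)
  = 3 / 16.55 = 0.1813
  = 18.13%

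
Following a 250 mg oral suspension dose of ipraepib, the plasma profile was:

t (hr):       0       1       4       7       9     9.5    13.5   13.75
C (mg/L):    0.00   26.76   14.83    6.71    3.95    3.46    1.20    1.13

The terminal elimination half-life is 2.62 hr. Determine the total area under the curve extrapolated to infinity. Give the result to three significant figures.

AUC = 134 mg/L·hr

Trapezoidal AUC_0→13.75:
  [0→1]: (0.00+26.76)/2 × 1 = 13.38
  [1→4]: (26.76+14.83)/2 × 3 = 62.385
  [4→7]: (14.83+6.71)/2 × 3 = 32.31
  [7→9]: (6.71+3.95)/2 × 2 = 10.66
  [9→9.5]: (3.95+3.46)/2 × 0.5 = 1.8525
  [9.5→13.5]: (3.46+1.20)/2 × 4 = 9.32
  [13.5→13.75]: (1.20+1.13)/2 × 0.25 = 0.29125
  Sum = 130.19875 mg/L·hr
k_e = ln2 / t½ = 0.693147 / 2.62 = 0.2646 hr^-1
Extrapolated tail: C_last / k_e = 1.13 / 0.2646 = 4.271
AUC_0→∞ = 130.19875 + 4.271 = 134.46975 mg/L·hr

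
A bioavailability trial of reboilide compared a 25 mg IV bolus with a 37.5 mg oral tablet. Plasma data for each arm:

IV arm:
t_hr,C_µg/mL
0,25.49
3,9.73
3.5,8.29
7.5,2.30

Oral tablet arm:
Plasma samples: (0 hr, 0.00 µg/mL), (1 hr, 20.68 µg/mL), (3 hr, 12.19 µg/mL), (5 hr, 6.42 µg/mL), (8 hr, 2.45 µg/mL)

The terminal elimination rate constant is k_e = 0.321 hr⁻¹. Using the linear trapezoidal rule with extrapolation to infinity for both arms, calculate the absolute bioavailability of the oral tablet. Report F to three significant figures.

Trapezoidal AUC_0→7.5 (IV):
  [0→3]: (25.49+9.73)/2 × 3 = 52.83
  [3→3.5]: (9.73+8.29)/2 × 0.5 = 4.505
  [3.5→7.5]: (8.29+2.30)/2 × 4 = 21.18
  Sum = 78.515 µg/mL·hr
IV tail: 2.30/0.321 = 7.165; AUC_iv,0→∞ = 78.515 + 7.165 = 85.68 µg/mL·hr
Trapezoidal AUC_0→8 (oral tablet):
  [0→1]: (0.00+20.68)/2 × 1 = 10.34
  [1→3]: (20.68+12.19)/2 × 2 = 32.87
  [3→5]: (12.19+6.42)/2 × 2 = 18.61
  [5→8]: (6.42+2.45)/2 × 3 = 13.305
  Sum = 75.125 µg/mL·hr
oral tablet tail: 2.45/0.321 = 7.632; AUC_ev,0→∞ = 75.125 + 7.632 = 82.757 µg/mL·hr
F = (AUC_ev/D_ev)/(AUC_iv/D_iv) = (82.757/37.5)/(85.68/25) = 2.20685/3.4272 = 0.6439

F = 0.644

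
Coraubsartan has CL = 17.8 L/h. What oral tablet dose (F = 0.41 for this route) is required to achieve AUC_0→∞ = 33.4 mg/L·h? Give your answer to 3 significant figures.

Dose = CL × AUC_0→∞ / F
     = 17.8 × 33.4 / 0.41 = 1450.05 mg

Dose = 1450 mg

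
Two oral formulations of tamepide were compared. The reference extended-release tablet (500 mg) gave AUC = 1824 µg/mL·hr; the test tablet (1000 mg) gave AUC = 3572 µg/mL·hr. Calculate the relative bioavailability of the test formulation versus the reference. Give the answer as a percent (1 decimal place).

F_rel = 97.9%

F_rel = (AUC_test/D_test) / (AUC_ref/D_ref)
      = (3572/1000) / (1824/500)
      = 3.572 / 3.648 = 0.9792 = 97.92%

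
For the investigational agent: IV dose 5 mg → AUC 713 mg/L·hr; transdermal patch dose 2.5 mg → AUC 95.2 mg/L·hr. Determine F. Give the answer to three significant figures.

F = 0.267

F = (AUC_ev / D_ev) / (AUC_iv / D_iv)
  = (95.2/2.5) / (713/5)
  = 38.08 / 142.6 = 0.2670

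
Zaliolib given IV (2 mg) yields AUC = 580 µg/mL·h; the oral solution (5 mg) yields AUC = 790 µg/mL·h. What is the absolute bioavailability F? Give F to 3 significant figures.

F = 0.545

F = (AUC_ev / D_ev) / (AUC_iv / D_iv)
  = (790/5) / (580/2)
  = 158 / 290 = 0.5448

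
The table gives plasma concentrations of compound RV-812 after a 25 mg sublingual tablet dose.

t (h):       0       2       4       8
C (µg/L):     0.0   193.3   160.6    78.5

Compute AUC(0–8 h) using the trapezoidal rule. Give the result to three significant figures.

Trapezoidal AUC_0→8:
  [0→2]: (0.0+193.3)/2 × 2 = 193.3
  [2→4]: (193.3+160.6)/2 × 2 = 353.9
  [4→8]: (160.6+78.5)/2 × 4 = 478.2
  Sum = 1025.4 µg/L·h

AUC = 1030 µg/L·h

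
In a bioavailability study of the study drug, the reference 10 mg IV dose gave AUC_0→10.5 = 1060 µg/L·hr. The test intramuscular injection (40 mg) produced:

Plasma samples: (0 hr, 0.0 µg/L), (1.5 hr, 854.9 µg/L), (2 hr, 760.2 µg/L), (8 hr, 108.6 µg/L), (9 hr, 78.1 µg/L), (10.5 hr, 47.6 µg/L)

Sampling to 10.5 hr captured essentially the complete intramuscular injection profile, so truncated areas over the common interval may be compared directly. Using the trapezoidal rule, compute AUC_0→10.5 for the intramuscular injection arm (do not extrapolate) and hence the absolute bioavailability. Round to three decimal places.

F = 0.905

Trapezoidal AUC_0→10.5 (intramuscular injection):
  [0→1.5]: (0.0+854.9)/2 × 1.5 = 641.175
  [1.5→2]: (854.9+760.2)/2 × 0.5 = 403.775
  [2→8]: (760.2+108.6)/2 × 6 = 2606.4
  [8→9]: (108.6+78.1)/2 × 1 = 93.35
  [9→10.5]: (78.1+47.6)/2 × 1.5 = 94.275
  Sum = 3838.975 µg/L·hr
F = (AUC_ev/D_ev)/(AUC_iv/D_iv) = (3838.975/40)/(1060/10) = 95.974375/106 = 0.9054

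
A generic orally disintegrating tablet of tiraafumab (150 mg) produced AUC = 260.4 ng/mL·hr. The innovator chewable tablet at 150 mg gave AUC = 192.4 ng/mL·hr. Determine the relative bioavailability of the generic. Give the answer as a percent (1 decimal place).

F_rel = 135.3%

F_rel = (AUC_test/D_test) / (AUC_ref/D_ref)
      = (260.4/150) / (192.4/150)
      = 1.736 / 1.28267 = 1.3534 = 135.34%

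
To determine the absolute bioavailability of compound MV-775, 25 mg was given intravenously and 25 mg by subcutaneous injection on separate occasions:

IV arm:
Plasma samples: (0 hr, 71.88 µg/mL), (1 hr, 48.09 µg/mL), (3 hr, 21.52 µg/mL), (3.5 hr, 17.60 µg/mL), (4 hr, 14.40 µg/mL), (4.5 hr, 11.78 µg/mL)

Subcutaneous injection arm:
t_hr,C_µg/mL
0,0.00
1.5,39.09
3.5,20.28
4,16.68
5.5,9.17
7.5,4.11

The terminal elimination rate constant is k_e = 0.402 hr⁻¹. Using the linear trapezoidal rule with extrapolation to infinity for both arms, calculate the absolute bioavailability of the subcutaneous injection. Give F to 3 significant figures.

F = 0.769

Trapezoidal AUC_0→4.5 (IV):
  [0→1]: (71.88+48.09)/2 × 1 = 59.985
  [1→3]: (48.09+21.52)/2 × 2 = 69.61
  [3→3.5]: (21.52+17.60)/2 × 0.5 = 9.78
  [3.5→4]: (17.60+14.40)/2 × 0.5 = 8.0
  [4→4.5]: (14.40+11.78)/2 × 0.5 = 6.545
  Sum = 153.92 µg/mL·hr
IV tail: 11.78/0.402 = 29.303; AUC_iv,0→∞ = 153.92 + 29.303 = 183.223 µg/mL·hr
Trapezoidal AUC_0→7.5 (subcutaneous injection):
  [0→1.5]: (0.00+39.09)/2 × 1.5 = 29.3175
  [1.5→3.5]: (39.09+20.28)/2 × 2 = 59.37
  [3.5→4]: (20.28+16.68)/2 × 0.5 = 9.24
  [4→5.5]: (16.68+9.17)/2 × 1.5 = 19.3875
  [5.5→7.5]: (9.17+4.11)/2 × 2 = 13.28
  Sum = 130.595 µg/mL·hr
subcutaneous injection tail: 4.11/0.402 = 10.224; AUC_ev,0→∞ = 130.595 + 10.224 = 140.819 µg/mL·hr
F = (AUC_ev/D_ev)/(AUC_iv/D_iv) = (140.819/25)/(183.223/25) = 5.63276/7.32892 = 0.7686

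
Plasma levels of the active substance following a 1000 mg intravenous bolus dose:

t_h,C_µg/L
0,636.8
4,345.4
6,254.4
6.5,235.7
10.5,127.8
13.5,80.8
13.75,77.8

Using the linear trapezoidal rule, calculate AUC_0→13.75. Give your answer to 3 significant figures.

AUC = 3750 µg/L·h

Trapezoidal AUC_0→13.75:
  [0→4]: (636.8+345.4)/2 × 4 = 1964.4
  [4→6]: (345.4+254.4)/2 × 2 = 599.8
  [6→6.5]: (254.4+235.7)/2 × 0.5 = 122.525
  [6.5→10.5]: (235.7+127.8)/2 × 4 = 727.0
  [10.5→13.5]: (127.8+80.8)/2 × 3 = 312.9
  [13.5→13.75]: (80.8+77.8)/2 × 0.25 = 19.825
  Sum = 3746.45 µg/L·h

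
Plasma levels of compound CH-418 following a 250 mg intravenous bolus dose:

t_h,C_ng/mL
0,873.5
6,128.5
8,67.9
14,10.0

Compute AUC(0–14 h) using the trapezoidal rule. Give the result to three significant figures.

AUC = 3440 ng/mL·h

Trapezoidal AUC_0→14:
  [0→6]: (873.5+128.5)/2 × 6 = 3006.0
  [6→8]: (128.5+67.9)/2 × 2 = 196.4
  [8→14]: (67.9+10.0)/2 × 6 = 233.7
  Sum = 3436.1 ng/mL·h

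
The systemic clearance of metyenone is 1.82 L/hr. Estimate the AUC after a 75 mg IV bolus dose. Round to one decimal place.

AUC = 41.2 mg/L·hr

AUC_0→∞ = Dose_iv / CL
        = 75 / 1.82 = 41.2088 mg/L·hr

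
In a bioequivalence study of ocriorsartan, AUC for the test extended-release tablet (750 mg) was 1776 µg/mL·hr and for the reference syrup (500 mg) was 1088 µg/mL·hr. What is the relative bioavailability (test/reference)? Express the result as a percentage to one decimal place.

F_rel = (AUC_test/D_test) / (AUC_ref/D_ref)
      = (1776/750) / (1088/500)
      = 2.368 / 2.176 = 1.0882 = 108.82%

F_rel = 108.8%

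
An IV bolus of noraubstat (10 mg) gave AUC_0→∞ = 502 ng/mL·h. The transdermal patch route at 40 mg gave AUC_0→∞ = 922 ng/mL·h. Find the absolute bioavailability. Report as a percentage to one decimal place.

F = 45.9%

F = (AUC_ev / D_ev) / (AUC_iv / D_iv)
  = (922/40) / (502/10)
  = 23.05 / 50.2 = 0.4592
  = 45.92%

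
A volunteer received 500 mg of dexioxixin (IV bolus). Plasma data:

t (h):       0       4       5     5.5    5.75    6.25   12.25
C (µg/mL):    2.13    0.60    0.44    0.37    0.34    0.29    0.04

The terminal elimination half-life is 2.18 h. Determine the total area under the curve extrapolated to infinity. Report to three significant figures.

Trapezoidal AUC_0→12.25:
  [0→4]: (2.13+0.60)/2 × 4 = 5.46
  [4→5]: (0.60+0.44)/2 × 1 = 0.52
  [5→5.5]: (0.44+0.37)/2 × 0.5 = 0.2025
  [5.5→5.75]: (0.37+0.34)/2 × 0.25 = 0.08875
  [5.75→6.25]: (0.34+0.29)/2 × 0.5 = 0.1575
  [6.25→12.25]: (0.29+0.04)/2 × 6 = 0.99
  Sum = 7.41875 µg/mL·h
k_e = ln2 / t½ = 0.693147 / 2.18 = 0.3180 h^-1
Extrapolated tail: C_last / k_e = 0.04 / 0.318 = 0.126
AUC_0→∞ = 7.41875 + 0.126 = 7.54475 µg/mL·h

AUC = 7.54 µg/mL·h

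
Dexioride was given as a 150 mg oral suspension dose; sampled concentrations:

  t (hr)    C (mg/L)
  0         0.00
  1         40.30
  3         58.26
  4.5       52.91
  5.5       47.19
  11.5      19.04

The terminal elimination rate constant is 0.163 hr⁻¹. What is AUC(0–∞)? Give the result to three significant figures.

Trapezoidal AUC_0→11.5:
  [0→1]: (0.00+40.30)/2 × 1 = 20.15
  [1→3]: (40.30+58.26)/2 × 2 = 98.56
  [3→4.5]: (58.26+52.91)/2 × 1.5 = 83.3775
  [4.5→5.5]: (52.91+47.19)/2 × 1 = 50.05
  [5.5→11.5]: (47.19+19.04)/2 × 6 = 198.69
  Sum = 450.8275 mg/L·hr
Extrapolated tail: C_last / k_e = 19.04 / 0.163 = 116.810
AUC_0→∞ = 450.8275 + 116.810 = 567.6375 mg/L·hr

AUC = 568 mg/L·hr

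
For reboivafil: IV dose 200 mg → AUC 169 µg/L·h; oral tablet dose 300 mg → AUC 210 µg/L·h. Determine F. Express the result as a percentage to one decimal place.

F = (AUC_ev / D_ev) / (AUC_iv / D_iv)
  = (210/300) / (169/200)
  = 0.7 / 0.845 = 0.8284
  = 82.84%

F = 82.8%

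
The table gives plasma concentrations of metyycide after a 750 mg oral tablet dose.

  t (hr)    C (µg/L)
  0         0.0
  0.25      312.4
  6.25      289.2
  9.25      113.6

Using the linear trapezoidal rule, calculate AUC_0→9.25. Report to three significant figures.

Trapezoidal AUC_0→9.25:
  [0→0.25]: (0.0+312.4)/2 × 0.25 = 39.05
  [0.25→6.25]: (312.4+289.2)/2 × 6 = 1804.8
  [6.25→9.25]: (289.2+113.6)/2 × 3 = 604.2
  Sum = 2448.05 µg/L·hr

AUC = 2450 µg/L·hr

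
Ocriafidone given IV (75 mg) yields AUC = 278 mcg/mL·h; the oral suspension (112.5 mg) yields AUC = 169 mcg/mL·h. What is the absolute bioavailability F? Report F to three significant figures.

F = 0.405

F = (AUC_ev / D_ev) / (AUC_iv / D_iv)
  = (169/112.5) / (278/75)
  = 1.50222 / 3.70667 = 0.4053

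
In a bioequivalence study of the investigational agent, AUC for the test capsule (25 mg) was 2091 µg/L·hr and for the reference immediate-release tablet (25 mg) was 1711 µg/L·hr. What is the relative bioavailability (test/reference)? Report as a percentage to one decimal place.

F_rel = (AUC_test/D_test) / (AUC_ref/D_ref)
      = (2091/25) / (1711/25)
      = 83.64 / 68.44 = 1.2221 = 122.21%

F_rel = 122.2%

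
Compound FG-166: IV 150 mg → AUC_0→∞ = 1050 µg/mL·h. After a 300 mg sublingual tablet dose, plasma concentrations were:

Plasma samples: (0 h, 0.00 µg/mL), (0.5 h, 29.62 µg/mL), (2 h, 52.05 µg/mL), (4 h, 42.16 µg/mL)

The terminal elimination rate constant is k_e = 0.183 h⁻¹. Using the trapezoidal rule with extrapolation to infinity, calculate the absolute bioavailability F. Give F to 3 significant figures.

Trapezoidal AUC_0→4 (sublingual tablet):
  [0→0.5]: (0.00+29.62)/2 × 0.5 = 7.405
  [0.5→2]: (29.62+52.05)/2 × 1.5 = 61.2525
  [2→4]: (52.05+42.16)/2 × 2 = 94.21
  Sum = 162.8675 µg/mL·h
Tail: C_last/k_e = 42.16/0.183 = 230.383
AUC_0→∞ (sublingual tablet) = 162.8675 + 230.383 = 393.2505 µg/mL·h
F = (AUC_ev/D_ev)/(AUC_iv/D_iv) = (393.2505/300)/(1050/150) = 1.310835/7 = 0.1873

F = 0.187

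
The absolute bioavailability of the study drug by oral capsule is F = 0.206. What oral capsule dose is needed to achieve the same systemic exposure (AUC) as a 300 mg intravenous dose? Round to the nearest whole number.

For equal systemic exposure: F × D_ev = D_iv
D_ev = D_iv / F = 300 / 0.206 = 1456.31 mg

D_oral = 1456 mg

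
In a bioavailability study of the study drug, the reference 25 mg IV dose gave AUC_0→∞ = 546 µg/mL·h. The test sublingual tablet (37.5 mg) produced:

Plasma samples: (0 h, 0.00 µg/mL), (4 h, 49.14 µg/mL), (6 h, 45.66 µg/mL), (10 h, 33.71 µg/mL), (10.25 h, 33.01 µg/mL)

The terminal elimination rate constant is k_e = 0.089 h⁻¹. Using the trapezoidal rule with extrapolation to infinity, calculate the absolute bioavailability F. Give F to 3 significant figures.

Trapezoidal AUC_0→10.25 (sublingual tablet):
  [0→4]: (0.00+49.14)/2 × 4 = 98.28
  [4→6]: (49.14+45.66)/2 × 2 = 94.8
  [6→10]: (45.66+33.71)/2 × 4 = 158.74
  [10→10.25]: (33.71+33.01)/2 × 0.25 = 8.34
  Sum = 360.16 µg/mL·h
Tail: C_last/k_e = 33.01/0.089 = 370.899
AUC_0→∞ (sublingual tablet) = 360.16 + 370.899 = 731.059 µg/mL·h
F = (AUC_ev/D_ev)/(AUC_iv/D_iv) = (731.059/37.5)/(546/25) = 19.4949/21.84 = 0.8926

F = 0.893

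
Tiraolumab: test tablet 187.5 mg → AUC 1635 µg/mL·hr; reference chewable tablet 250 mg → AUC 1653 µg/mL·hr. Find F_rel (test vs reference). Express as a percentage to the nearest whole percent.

F_rel = 132%

F_rel = (AUC_test/D_test) / (AUC_ref/D_ref)
      = (1635/187.5) / (1653/250)
      = 8.72 / 6.612 = 1.3188 = 131.88%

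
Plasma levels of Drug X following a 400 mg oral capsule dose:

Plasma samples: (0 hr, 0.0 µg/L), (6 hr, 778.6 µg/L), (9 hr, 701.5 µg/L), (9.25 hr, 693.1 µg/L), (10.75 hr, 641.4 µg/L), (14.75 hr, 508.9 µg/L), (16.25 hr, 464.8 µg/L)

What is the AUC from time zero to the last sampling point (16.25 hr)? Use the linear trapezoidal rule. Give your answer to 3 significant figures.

Trapezoidal AUC_0→16.25:
  [0→6]: (0.0+778.6)/2 × 6 = 2335.8
  [6→9]: (778.6+701.5)/2 × 3 = 2220.15
  [9→9.25]: (701.5+693.1)/2 × 0.25 = 174.325
  [9.25→10.75]: (693.1+641.4)/2 × 1.5 = 1000.875
  [10.75→14.75]: (641.4+508.9)/2 × 4 = 2300.6
  [14.75→16.25]: (508.9+464.8)/2 × 1.5 = 730.275
  Sum = 8762.025 µg/L·hr

AUC = 8760 µg/L·hr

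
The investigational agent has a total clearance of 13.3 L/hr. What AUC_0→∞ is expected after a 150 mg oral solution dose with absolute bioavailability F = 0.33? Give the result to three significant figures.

AUC = 3.72 mg/L·hr

AUC_0→∞ = F × Dose / CL
        = 0.33 × 150 / 13.3 = 3.7218 mg/L·hr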